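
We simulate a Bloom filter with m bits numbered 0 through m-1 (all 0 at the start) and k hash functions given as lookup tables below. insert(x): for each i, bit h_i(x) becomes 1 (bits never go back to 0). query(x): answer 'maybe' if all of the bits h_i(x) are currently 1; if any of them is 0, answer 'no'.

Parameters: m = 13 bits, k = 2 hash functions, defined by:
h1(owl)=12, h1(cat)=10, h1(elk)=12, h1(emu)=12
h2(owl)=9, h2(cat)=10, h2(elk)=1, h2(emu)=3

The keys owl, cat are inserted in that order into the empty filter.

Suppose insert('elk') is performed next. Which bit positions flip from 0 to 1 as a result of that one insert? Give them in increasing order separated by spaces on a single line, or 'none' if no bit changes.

Answer: 1

Derivation:
Start: bits=0000000000000
After insert 'owl': sets bits 9 12 -> bits=0000000001001
After insert 'cat': sets bits 10 -> bits=0000000001101
insert 'elk' would touch bits 1 12; currently bit1=0, bit12=1
Bits that are 0 among those (would change 0->1): 1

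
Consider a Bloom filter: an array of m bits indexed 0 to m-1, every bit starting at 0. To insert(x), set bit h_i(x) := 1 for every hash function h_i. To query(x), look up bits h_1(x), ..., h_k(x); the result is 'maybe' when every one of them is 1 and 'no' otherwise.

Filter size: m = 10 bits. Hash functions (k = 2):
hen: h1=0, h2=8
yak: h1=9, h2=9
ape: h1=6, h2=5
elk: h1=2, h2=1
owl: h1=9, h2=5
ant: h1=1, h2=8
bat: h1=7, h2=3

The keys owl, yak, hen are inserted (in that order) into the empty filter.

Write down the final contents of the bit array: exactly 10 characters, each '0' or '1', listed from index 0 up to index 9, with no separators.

Start: bits=0000000000
After insert 'owl': sets bits 5 9 -> bits=0000010001
After insert 'yak': sets bits 9 -> bits=0000010001
After insert 'hen': sets bits 0 8 -> bits=1000010011

Answer: 1000010011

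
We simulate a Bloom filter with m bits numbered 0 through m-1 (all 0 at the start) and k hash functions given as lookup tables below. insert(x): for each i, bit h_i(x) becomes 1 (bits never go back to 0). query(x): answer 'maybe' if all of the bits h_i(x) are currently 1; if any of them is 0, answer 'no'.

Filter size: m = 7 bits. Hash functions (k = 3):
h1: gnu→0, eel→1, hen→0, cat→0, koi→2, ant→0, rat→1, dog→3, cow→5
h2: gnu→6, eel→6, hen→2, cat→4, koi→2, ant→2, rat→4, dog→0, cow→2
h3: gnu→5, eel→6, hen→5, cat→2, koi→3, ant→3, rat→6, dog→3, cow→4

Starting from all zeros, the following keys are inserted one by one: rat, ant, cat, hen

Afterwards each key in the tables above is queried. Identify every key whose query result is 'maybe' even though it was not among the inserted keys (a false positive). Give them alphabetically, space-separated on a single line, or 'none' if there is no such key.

Answer: cow dog eel gnu koi

Derivation:
Start: bits=0000000
After insert 'rat': sets bits 1 4 6 -> bits=0100101
After insert 'ant': sets bits 0 2 3 -> bits=1111101
After insert 'cat': sets bits 0 2 4 -> bits=1111101
After insert 'hen': sets bits 0 2 5 -> bits=1111111
Not inserted: cow dog eel gnu koi — query each against bits=1111111:
query cow: checks bit2=1, bit4=1, bit5=1 (all 1) -> maybe => FALSE POSITIVE
query dog: checks bit0=1, bit3=1 (all 1) -> maybe => FALSE POSITIVE
query eel: checks bit1=1, bit6=1 (all 1) -> maybe => FALSE POSITIVE
query gnu: checks bit0=1, bit5=1, bit6=1 (all 1) -> maybe => FALSE POSITIVE
query koi: checks bit2=1, bit3=1 (all 1) -> maybe => FALSE POSITIVE
False positives (alphabetical): cow dog eel gnu koi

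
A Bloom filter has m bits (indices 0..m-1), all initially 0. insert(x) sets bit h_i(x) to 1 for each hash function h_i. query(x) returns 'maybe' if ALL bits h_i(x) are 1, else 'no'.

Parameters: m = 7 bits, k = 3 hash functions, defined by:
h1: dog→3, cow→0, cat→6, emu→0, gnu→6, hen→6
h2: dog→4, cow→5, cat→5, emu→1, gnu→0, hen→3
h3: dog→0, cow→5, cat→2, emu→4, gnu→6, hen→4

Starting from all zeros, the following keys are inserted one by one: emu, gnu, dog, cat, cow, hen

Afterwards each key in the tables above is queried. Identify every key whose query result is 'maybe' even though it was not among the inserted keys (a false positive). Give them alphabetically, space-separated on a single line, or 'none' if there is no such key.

Answer: none

Derivation:
Start: bits=0000000
After insert 'emu': sets bits 0 1 4 -> bits=1100100
After insert 'gnu': sets bits 0 6 -> bits=1100101
After insert 'dog': sets bits 0 3 4 -> bits=1101101
After insert 'cat': sets bits 2 5 6 -> bits=1111111
After insert 'cow': sets bits 0 5 -> bits=1111111
After insert 'hen': sets bits 3 4 6 -> bits=1111111
Not inserted: (none) — query each against bits=1111111:
False positives (alphabetical): none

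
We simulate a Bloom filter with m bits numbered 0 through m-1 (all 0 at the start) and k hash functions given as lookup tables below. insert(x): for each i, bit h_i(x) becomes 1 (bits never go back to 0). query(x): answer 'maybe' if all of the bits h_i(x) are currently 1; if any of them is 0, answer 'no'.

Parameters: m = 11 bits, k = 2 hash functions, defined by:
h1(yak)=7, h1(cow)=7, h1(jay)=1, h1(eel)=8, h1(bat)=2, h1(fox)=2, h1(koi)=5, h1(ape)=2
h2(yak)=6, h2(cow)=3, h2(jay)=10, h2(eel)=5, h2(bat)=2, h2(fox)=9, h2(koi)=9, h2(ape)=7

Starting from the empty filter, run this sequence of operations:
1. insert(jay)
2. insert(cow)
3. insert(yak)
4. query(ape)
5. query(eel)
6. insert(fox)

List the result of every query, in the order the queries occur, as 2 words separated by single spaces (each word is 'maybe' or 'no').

Answer: no no

Derivation:
Start: bits=00000000000
Op 1: insert jay -> sets bits 1 10 -> bits=01000000001
Op 2: insert cow -> sets bits 3 7 -> bits=01010001001
Op 3: insert yak -> sets bits 6 7 -> bits=01010011001
Op 4: query ape -> checks bit2=0, bit7=1 (has a 0) -> no
Op 5: query eel -> checks bit5=0, bit8=0 (has a 0) -> no
Op 6: insert fox -> sets bits 2 9 -> bits=01110011011
Query results in order: no no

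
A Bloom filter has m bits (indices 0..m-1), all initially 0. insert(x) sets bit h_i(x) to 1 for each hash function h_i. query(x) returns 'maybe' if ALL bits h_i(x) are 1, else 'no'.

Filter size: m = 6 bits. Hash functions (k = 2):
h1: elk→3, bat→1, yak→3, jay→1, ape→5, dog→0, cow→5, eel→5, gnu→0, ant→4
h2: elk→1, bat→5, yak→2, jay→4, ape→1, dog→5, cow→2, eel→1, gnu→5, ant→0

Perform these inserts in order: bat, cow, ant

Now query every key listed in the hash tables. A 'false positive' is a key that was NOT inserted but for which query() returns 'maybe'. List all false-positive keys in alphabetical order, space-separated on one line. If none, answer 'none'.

Answer: ape dog eel gnu jay

Derivation:
Start: bits=000000
After insert 'bat': sets bits 1 5 -> bits=010001
After insert 'cow': sets bits 2 5 -> bits=011001
After insert 'ant': sets bits 0 4 -> bits=111011
Not inserted: ape dog eel elk gnu jay yak — query each against bits=111011:
query ape: checks bit1=1, bit5=1 (all 1) -> maybe => FALSE POSITIVE
query dog: checks bit0=1, bit5=1 (all 1) -> maybe => FALSE POSITIVE
query eel: checks bit1=1, bit5=1 (all 1) -> maybe => FALSE POSITIVE
query elk: checks bit1=1, bit3=0 (has a 0) -> no => not a false positive
query gnu: checks bit0=1, bit5=1 (all 1) -> maybe => FALSE POSITIVE
query jay: checks bit1=1, bit4=1 (all 1) -> maybe => FALSE POSITIVE
query yak: checks bit2=1, bit3=0 (has a 0) -> no => not a false positive
False positives (alphabetical): ape dog eel gnu jay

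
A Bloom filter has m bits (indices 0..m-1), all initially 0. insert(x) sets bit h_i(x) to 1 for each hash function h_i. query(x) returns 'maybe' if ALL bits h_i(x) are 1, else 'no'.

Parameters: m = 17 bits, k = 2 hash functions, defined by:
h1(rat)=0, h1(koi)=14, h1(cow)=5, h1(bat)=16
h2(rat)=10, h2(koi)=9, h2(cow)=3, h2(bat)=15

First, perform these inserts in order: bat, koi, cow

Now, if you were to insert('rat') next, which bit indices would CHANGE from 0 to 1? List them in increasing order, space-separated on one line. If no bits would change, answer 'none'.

Start: bits=00000000000000000
After insert 'bat': sets bits 15 16 -> bits=00000000000000011
After insert 'koi': sets bits 9 14 -> bits=00000000010000111
After insert 'cow': sets bits 3 5 -> bits=00010100010000111
insert 'rat' would touch bits 0 10; currently bit0=0, bit10=0
Bits that are 0 among those (would change 0->1): 0 10

Answer: 0 10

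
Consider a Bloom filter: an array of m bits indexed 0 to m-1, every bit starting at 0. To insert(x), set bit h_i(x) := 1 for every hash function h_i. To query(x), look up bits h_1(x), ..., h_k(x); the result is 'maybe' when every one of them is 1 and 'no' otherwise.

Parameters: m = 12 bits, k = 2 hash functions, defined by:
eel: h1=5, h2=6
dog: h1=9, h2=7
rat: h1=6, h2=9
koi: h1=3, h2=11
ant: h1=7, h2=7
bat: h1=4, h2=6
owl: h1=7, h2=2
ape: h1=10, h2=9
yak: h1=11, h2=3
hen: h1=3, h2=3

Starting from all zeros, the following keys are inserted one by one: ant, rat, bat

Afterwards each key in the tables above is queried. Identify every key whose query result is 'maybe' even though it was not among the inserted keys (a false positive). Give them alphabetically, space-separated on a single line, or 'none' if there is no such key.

Start: bits=000000000000
After insert 'ant': sets bits 7 -> bits=000000010000
After insert 'rat': sets bits 6 9 -> bits=000000110100
After insert 'bat': sets bits 4 6 -> bits=000010110100
Not inserted: ape dog eel hen koi owl yak — query each against bits=000010110100:
query ape: checks bit9=1, bit10=0 (has a 0) -> no => not a false positive
query dog: checks bit7=1, bit9=1 (all 1) -> maybe => FALSE POSITIVE
query eel: checks bit5=0, bit6=1 (has a 0) -> no => not a false positive
query hen: checks bit3=0 (has a 0) -> no => not a false positive
query koi: checks bit3=0, bit11=0 (has a 0) -> no => not a false positive
query owl: checks bit2=0, bit7=1 (has a 0) -> no => not a false positive
query yak: checks bit3=0, bit11=0 (has a 0) -> no => not a false positive
False positives (alphabetical): dog

Answer: dog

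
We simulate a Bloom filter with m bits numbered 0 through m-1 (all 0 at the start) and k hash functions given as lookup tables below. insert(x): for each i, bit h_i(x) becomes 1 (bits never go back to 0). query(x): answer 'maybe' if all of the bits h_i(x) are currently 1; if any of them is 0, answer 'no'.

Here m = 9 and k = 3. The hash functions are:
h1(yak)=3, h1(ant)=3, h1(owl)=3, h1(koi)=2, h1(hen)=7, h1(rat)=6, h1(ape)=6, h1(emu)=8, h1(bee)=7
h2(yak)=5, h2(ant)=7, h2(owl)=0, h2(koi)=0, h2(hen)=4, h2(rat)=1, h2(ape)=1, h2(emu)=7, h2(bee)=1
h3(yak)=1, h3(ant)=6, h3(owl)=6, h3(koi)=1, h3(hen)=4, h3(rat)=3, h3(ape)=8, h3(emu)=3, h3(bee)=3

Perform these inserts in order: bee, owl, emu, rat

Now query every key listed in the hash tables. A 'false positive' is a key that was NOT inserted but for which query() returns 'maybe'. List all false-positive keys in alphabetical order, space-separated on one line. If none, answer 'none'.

Answer: ant ape

Derivation:
Start: bits=000000000
After insert 'bee': sets bits 1 3 7 -> bits=010100010
After insert 'owl': sets bits 0 3 6 -> bits=110100110
After insert 'emu': sets bits 3 7 8 -> bits=110100111
After insert 'rat': sets bits 1 3 6 -> bits=110100111
Not inserted: ant ape hen koi yak — query each against bits=110100111:
query ant: checks bit3=1, bit6=1, bit7=1 (all 1) -> maybe => FALSE POSITIVE
query ape: checks bit1=1, bit6=1, bit8=1 (all 1) -> maybe => FALSE POSITIVE
query hen: checks bit4=0, bit7=1 (has a 0) -> no => not a false positive
query koi: checks bit0=1, bit1=1, bit2=0 (has a 0) -> no => not a false positive
query yak: checks bit1=1, bit3=1, bit5=0 (has a 0) -> no => not a false positive
False positives (alphabetical): ant ape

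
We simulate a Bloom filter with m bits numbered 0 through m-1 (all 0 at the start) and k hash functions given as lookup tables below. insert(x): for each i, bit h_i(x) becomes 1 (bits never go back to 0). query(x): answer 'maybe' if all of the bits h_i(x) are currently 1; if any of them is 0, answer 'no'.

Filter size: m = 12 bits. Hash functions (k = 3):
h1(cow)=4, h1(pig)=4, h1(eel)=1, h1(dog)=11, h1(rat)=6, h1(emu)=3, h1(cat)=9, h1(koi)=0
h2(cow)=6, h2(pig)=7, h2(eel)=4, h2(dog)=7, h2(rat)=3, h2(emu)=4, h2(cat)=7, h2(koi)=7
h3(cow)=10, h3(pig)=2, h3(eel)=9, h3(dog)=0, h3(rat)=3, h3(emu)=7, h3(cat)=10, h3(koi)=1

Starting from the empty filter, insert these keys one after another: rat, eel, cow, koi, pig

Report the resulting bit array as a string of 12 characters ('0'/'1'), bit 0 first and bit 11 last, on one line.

Answer: 111110110110

Derivation:
Start: bits=000000000000
After insert 'rat': sets bits 3 6 -> bits=000100100000
After insert 'eel': sets bits 1 4 9 -> bits=010110100100
After insert 'cow': sets bits 4 6 10 -> bits=010110100110
After insert 'koi': sets bits 0 1 7 -> bits=110110110110
After insert 'pig': sets bits 2 4 7 -> bits=111110110110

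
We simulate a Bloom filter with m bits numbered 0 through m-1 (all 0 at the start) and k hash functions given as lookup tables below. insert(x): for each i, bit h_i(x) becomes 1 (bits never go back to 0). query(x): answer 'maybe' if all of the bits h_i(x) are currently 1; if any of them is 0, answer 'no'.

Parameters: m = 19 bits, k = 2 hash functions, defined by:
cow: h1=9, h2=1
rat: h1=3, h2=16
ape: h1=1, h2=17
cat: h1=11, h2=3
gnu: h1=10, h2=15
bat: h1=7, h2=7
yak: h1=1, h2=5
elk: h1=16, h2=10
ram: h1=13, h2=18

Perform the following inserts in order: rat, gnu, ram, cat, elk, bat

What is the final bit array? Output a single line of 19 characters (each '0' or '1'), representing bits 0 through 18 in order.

Start: bits=0000000000000000000
After insert 'rat': sets bits 3 16 -> bits=0001000000000000100
After insert 'gnu': sets bits 10 15 -> bits=0001000000100001100
After insert 'ram': sets bits 13 18 -> bits=0001000000100101101
After insert 'cat': sets bits 3 11 -> bits=0001000000110101101
After insert 'elk': sets bits 10 16 -> bits=0001000000110101101
After insert 'bat': sets bits 7 -> bits=0001000100110101101

Answer: 0001000100110101101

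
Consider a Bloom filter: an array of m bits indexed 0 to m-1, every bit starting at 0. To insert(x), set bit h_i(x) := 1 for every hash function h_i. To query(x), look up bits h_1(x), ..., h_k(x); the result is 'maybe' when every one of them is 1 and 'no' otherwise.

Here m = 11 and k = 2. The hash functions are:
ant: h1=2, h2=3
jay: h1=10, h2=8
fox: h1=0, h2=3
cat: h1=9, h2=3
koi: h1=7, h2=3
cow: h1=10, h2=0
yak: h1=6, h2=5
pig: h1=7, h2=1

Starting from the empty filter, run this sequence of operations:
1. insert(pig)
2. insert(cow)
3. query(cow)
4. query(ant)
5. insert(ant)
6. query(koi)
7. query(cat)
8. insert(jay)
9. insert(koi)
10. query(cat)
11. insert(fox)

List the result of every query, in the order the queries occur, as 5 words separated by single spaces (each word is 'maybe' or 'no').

Answer: maybe no maybe no no

Derivation:
Start: bits=00000000000
Op 1: insert pig -> sets bits 1 7 -> bits=01000001000
Op 2: insert cow -> sets bits 0 10 -> bits=11000001001
Op 3: query cow -> checks bit0=1, bit10=1 (all 1) -> maybe
Op 4: query ant -> checks bit2=0, bit3=0 (has a 0) -> no
Op 5: insert ant -> sets bits 2 3 -> bits=11110001001
Op 6: query koi -> checks bit3=1, bit7=1 (all 1) -> maybe
Op 7: query cat -> checks bit3=1, bit9=0 (has a 0) -> no
Op 8: insert jay -> sets bits 8 10 -> bits=11110001101
Op 9: insert koi -> sets bits 3 7 -> bits=11110001101
Op 10: query cat -> checks bit3=1, bit9=0 (has a 0) -> no
Op 11: insert fox -> sets bits 0 3 -> bits=11110001101
Query results in order: maybe no maybe no no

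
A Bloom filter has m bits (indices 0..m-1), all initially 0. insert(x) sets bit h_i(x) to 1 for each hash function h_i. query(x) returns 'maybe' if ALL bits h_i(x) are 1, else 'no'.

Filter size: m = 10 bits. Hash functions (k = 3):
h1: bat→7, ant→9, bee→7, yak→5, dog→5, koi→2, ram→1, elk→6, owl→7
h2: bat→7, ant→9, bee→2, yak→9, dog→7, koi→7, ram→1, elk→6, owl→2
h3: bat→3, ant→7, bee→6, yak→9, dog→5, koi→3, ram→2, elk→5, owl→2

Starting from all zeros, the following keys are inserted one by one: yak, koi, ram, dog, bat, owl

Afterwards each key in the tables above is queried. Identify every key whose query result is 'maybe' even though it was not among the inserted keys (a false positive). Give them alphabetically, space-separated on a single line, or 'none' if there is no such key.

Answer: ant

Derivation:
Start: bits=0000000000
After insert 'yak': sets bits 5 9 -> bits=0000010001
After insert 'koi': sets bits 2 3 7 -> bits=0011010101
After insert 'ram': sets bits 1 2 -> bits=0111010101
After insert 'dog': sets bits 5 7 -> bits=0111010101
After insert 'bat': sets bits 3 7 -> bits=0111010101
After insert 'owl': sets bits 2 7 -> bits=0111010101
Not inserted: ant bee elk — query each against bits=0111010101:
query ant: checks bit7=1, bit9=1 (all 1) -> maybe => FALSE POSITIVE
query bee: checks bit2=1, bit6=0, bit7=1 (has a 0) -> no => not a false positive
query elk: checks bit5=1, bit6=0 (has a 0) -> no => not a false positive
False positives (alphabetical): ant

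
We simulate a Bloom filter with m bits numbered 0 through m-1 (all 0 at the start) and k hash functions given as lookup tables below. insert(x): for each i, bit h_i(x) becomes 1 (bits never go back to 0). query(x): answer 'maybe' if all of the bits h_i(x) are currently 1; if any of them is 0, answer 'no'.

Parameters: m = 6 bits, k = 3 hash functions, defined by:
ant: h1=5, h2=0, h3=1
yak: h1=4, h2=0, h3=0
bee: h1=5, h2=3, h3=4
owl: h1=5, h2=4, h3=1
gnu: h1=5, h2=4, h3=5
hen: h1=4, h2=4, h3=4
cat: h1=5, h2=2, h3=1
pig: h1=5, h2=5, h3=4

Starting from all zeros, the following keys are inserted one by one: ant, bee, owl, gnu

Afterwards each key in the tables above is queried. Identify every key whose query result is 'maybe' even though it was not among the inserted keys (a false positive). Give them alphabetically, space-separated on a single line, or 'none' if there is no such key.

Answer: hen pig yak

Derivation:
Start: bits=000000
After insert 'ant': sets bits 0 1 5 -> bits=110001
After insert 'bee': sets bits 3 4 5 -> bits=110111
After insert 'owl': sets bits 1 4 5 -> bits=110111
After insert 'gnu': sets bits 4 5 -> bits=110111
Not inserted: cat hen pig yak — query each against bits=110111:
query cat: checks bit1=1, bit2=0, bit5=1 (has a 0) -> no => not a false positive
query hen: checks bit4=1 (all 1) -> maybe => FALSE POSITIVE
query pig: checks bit4=1, bit5=1 (all 1) -> maybe => FALSE POSITIVE
query yak: checks bit0=1, bit4=1 (all 1) -> maybe => FALSE POSITIVE
False positives (alphabetical): hen pig yak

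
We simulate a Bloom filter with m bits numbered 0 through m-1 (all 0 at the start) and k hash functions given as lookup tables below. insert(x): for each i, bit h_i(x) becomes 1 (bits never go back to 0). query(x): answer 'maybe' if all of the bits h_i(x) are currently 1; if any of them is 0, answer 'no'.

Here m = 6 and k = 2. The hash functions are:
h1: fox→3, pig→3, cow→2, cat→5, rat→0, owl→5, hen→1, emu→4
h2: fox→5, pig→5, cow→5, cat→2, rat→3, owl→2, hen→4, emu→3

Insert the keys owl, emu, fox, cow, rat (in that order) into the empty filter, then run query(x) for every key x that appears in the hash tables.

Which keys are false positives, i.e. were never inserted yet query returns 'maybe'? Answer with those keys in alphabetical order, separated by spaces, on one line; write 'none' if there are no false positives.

Start: bits=000000
After insert 'owl': sets bits 2 5 -> bits=001001
After insert 'emu': sets bits 3 4 -> bits=001111
After insert 'fox': sets bits 3 5 -> bits=001111
After insert 'cow': sets bits 2 5 -> bits=001111
After insert 'rat': sets bits 0 3 -> bits=101111
Not inserted: cat hen pig — query each against bits=101111:
query cat: checks bit2=1, bit5=1 (all 1) -> maybe => FALSE POSITIVE
query hen: checks bit1=0, bit4=1 (has a 0) -> no => not a false positive
query pig: checks bit3=1, bit5=1 (all 1) -> maybe => FALSE POSITIVE
False positives (alphabetical): cat pig

Answer: cat pig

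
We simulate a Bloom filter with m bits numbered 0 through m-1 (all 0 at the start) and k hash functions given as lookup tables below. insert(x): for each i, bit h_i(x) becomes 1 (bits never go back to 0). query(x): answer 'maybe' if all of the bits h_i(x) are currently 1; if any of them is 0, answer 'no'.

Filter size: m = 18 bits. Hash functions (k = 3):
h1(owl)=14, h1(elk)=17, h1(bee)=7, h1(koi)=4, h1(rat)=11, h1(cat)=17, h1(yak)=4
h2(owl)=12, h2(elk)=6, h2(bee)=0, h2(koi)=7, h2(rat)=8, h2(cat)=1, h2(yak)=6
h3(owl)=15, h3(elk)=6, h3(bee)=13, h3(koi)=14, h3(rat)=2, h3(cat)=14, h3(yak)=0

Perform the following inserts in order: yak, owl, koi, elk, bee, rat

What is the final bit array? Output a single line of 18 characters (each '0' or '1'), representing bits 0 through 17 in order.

Answer: 101010111001111101

Derivation:
Start: bits=000000000000000000
After insert 'yak': sets bits 0 4 6 -> bits=100010100000000000
After insert 'owl': sets bits 12 14 15 -> bits=100010100000101100
After insert 'koi': sets bits 4 7 14 -> bits=100010110000101100
After insert 'elk': sets bits 6 17 -> bits=100010110000101101
After insert 'bee': sets bits 0 7 13 -> bits=100010110000111101
After insert 'rat': sets bits 2 8 11 -> bits=101010111001111101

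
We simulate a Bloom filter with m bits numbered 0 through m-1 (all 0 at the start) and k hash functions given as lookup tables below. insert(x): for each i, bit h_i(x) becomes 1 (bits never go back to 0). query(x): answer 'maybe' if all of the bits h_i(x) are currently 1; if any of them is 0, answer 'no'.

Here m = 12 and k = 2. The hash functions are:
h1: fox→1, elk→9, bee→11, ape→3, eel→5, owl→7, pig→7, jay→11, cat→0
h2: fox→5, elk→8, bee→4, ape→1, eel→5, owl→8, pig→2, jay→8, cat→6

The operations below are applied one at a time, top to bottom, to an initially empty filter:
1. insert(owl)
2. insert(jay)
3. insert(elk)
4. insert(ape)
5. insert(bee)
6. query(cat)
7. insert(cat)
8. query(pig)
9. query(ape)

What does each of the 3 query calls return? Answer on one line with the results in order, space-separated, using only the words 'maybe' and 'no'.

Answer: no no maybe

Derivation:
Start: bits=000000000000
Op 1: insert owl -> sets bits 7 8 -> bits=000000011000
Op 2: insert jay -> sets bits 8 11 -> bits=000000011001
Op 3: insert elk -> sets bits 8 9 -> bits=000000011101
Op 4: insert ape -> sets bits 1 3 -> bits=010100011101
Op 5: insert bee -> sets bits 4 11 -> bits=010110011101
Op 6: query cat -> checks bit0=0, bit6=0 (has a 0) -> no
Op 7: insert cat -> sets bits 0 6 -> bits=110110111101
Op 8: query pig -> checks bit2=0, bit7=1 (has a 0) -> no
Op 9: query ape -> checks bit1=1, bit3=1 (all 1) -> maybe
Query results in order: no no maybe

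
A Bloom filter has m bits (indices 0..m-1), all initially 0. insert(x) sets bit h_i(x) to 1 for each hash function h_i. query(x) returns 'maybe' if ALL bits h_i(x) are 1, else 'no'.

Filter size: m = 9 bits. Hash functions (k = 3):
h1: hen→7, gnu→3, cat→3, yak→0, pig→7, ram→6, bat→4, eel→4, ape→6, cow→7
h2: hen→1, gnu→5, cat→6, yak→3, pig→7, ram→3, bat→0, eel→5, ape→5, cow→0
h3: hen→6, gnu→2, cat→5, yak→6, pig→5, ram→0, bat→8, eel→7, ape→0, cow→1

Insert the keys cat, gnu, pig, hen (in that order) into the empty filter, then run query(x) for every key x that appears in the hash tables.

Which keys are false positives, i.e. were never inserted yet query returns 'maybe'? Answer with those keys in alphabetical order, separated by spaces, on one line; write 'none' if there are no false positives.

Answer: none

Derivation:
Start: bits=000000000
After insert 'cat': sets bits 3 5 6 -> bits=000101100
After insert 'gnu': sets bits 2 3 5 -> bits=001101100
After insert 'pig': sets bits 5 7 -> bits=001101110
After insert 'hen': sets bits 1 6 7 -> bits=011101110
Not inserted: ape bat cow eel ram yak — query each against bits=011101110:
query ape: checks bit0=0, bit5=1, bit6=1 (has a 0) -> no => not a false positive
query bat: checks bit0=0, bit4=0, bit8=0 (has a 0) -> no => not a false positive
query cow: checks bit0=0, bit1=1, bit7=1 (has a 0) -> no => not a false positive
query eel: checks bit4=0, bit5=1, bit7=1 (has a 0) -> no => not a false positive
query ram: checks bit0=0, bit3=1, bit6=1 (has a 0) -> no => not a false positive
query yak: checks bit0=0, bit3=1, bit6=1 (has a 0) -> no => not a false positive
False positives (alphabetical): none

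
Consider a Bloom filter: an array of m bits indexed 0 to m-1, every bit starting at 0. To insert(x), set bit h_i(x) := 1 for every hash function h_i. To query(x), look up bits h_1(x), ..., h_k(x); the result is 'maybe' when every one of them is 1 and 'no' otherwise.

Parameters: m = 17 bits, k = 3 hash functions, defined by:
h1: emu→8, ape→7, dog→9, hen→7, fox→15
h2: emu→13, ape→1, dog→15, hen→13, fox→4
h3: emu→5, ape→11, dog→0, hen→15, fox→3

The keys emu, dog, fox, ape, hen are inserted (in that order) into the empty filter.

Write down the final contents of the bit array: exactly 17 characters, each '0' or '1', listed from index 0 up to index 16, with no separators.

Start: bits=00000000000000000
After insert 'emu': sets bits 5 8 13 -> bits=00000100100001000
After insert 'dog': sets bits 0 9 15 -> bits=10000100110001010
After insert 'fox': sets bits 3 4 15 -> bits=10011100110001010
After insert 'ape': sets bits 1 7 11 -> bits=11011101110101010
After insert 'hen': sets bits 7 13 15 -> bits=11011101110101010

Answer: 11011101110101010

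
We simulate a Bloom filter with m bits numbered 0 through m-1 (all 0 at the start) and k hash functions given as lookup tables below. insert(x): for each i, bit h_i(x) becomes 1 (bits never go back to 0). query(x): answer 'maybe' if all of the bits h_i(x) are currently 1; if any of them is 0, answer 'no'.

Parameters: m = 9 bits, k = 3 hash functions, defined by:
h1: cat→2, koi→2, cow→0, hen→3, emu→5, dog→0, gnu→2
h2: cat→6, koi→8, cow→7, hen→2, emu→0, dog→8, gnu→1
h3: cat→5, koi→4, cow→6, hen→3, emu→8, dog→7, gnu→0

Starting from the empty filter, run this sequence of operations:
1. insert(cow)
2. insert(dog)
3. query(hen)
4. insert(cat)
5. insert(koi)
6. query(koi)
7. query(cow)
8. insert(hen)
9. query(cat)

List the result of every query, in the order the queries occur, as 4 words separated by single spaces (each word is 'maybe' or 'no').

Start: bits=000000000
Op 1: insert cow -> sets bits 0 6 7 -> bits=100000110
Op 2: insert dog -> sets bits 0 7 8 -> bits=100000111
Op 3: query hen -> checks bit2=0, bit3=0 (has a 0) -> no
Op 4: insert cat -> sets bits 2 5 6 -> bits=101001111
Op 5: insert koi -> sets bits 2 4 8 -> bits=101011111
Op 6: query koi -> checks bit2=1, bit4=1, bit8=1 (all 1) -> maybe
Op 7: query cow -> checks bit0=1, bit6=1, bit7=1 (all 1) -> maybe
Op 8: insert hen -> sets bits 2 3 -> bits=101111111
Op 9: query cat -> checks bit2=1, bit5=1, bit6=1 (all 1) -> maybe
Query results in order: no maybe maybe maybe

Answer: no maybe maybe maybe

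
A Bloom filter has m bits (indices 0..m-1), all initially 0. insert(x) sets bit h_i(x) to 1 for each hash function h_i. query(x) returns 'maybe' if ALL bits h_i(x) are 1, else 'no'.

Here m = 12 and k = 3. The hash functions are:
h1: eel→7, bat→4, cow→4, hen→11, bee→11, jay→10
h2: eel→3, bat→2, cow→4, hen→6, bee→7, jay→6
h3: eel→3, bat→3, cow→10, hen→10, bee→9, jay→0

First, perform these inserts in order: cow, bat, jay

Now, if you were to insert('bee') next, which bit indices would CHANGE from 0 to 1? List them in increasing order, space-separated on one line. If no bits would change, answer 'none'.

Answer: 7 9 11

Derivation:
Start: bits=000000000000
After insert 'cow': sets bits 4 10 -> bits=000010000010
After insert 'bat': sets bits 2 3 4 -> bits=001110000010
After insert 'jay': sets bits 0 6 10 -> bits=101110100010
insert 'bee' would touch bits 7 9 11; currently bit7=0, bit9=0, bit11=0
Bits that are 0 among those (would change 0->1): 7 9 11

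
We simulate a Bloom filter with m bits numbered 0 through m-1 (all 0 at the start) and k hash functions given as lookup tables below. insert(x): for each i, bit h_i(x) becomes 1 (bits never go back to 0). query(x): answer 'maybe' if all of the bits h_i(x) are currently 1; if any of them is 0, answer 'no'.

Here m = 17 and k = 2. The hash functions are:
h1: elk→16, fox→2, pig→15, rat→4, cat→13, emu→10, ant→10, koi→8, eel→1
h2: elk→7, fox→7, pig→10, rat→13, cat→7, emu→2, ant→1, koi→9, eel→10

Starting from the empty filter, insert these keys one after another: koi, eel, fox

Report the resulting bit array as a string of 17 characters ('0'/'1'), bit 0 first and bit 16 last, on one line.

Start: bits=00000000000000000
After insert 'koi': sets bits 8 9 -> bits=00000000110000000
After insert 'eel': sets bits 1 10 -> bits=01000000111000000
After insert 'fox': sets bits 2 7 -> bits=01100001111000000

Answer: 01100001111000000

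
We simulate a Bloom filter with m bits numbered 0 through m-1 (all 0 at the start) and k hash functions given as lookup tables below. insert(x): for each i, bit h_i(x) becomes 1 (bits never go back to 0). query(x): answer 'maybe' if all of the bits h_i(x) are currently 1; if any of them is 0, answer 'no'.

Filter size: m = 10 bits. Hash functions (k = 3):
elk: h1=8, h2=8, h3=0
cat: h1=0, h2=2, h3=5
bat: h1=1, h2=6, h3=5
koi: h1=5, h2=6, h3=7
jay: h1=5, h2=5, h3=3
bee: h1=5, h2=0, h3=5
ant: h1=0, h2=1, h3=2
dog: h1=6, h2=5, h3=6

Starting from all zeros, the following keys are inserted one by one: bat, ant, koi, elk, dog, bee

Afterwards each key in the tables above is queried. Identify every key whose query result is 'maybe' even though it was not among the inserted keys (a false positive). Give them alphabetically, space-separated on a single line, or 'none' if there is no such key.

Start: bits=0000000000
After insert 'bat': sets bits 1 5 6 -> bits=0100011000
After insert 'ant': sets bits 0 1 2 -> bits=1110011000
After insert 'koi': sets bits 5 6 7 -> bits=1110011100
After insert 'elk': sets bits 0 8 -> bits=1110011110
After insert 'dog': sets bits 5 6 -> bits=1110011110
After insert 'bee': sets bits 0 5 -> bits=1110011110
Not inserted: cat jay — query each against bits=1110011110:
query cat: checks bit0=1, bit2=1, bit5=1 (all 1) -> maybe => FALSE POSITIVE
query jay: checks bit3=0, bit5=1 (has a 0) -> no => not a false positive
False positives (alphabetical): cat

Answer: cat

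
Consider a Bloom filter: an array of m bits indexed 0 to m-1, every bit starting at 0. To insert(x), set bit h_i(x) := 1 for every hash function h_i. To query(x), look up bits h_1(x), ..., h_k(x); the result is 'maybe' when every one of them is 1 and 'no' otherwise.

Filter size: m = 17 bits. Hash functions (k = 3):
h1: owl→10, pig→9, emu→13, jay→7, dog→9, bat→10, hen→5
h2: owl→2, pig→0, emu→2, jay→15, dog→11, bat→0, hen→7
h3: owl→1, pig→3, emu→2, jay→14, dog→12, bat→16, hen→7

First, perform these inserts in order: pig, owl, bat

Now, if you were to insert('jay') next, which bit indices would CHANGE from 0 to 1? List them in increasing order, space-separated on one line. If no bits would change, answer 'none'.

Start: bits=00000000000000000
After insert 'pig': sets bits 0 3 9 -> bits=10010000010000000
After insert 'owl': sets bits 1 2 10 -> bits=11110000011000000
After insert 'bat': sets bits 0 10 16 -> bits=11110000011000001
insert 'jay' would touch bits 7 14 15; currently bit7=0, bit14=0, bit15=0
Bits that are 0 among those (would change 0->1): 7 14 15

Answer: 7 14 15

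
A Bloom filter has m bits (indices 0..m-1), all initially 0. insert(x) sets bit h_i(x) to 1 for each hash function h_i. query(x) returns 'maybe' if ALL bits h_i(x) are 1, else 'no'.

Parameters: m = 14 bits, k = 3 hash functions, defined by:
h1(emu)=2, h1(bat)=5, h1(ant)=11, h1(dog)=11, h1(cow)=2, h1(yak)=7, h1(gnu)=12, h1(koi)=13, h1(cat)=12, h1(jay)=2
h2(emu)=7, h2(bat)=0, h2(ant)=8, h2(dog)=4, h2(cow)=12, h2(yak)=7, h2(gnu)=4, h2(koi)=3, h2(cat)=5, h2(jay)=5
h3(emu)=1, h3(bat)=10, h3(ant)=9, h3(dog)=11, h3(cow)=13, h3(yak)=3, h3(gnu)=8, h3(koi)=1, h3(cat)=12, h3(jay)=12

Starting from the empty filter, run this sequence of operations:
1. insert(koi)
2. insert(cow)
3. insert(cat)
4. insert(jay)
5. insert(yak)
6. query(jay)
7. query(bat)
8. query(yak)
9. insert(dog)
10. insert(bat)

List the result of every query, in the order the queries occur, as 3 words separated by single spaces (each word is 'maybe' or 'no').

Answer: maybe no maybe

Derivation:
Start: bits=00000000000000
Op 1: insert koi -> sets bits 1 3 13 -> bits=01010000000001
Op 2: insert cow -> sets bits 2 12 13 -> bits=01110000000011
Op 3: insert cat -> sets bits 5 12 -> bits=01110100000011
Op 4: insert jay -> sets bits 2 5 12 -> bits=01110100000011
Op 5: insert yak -> sets bits 3 7 -> bits=01110101000011
Op 6: query jay -> checks bit2=1, bit5=1, bit12=1 (all 1) -> maybe
Op 7: query bat -> checks bit0=0, bit5=1, bit10=0 (has a 0) -> no
Op 8: query yak -> checks bit3=1, bit7=1 (all 1) -> maybe
Op 9: insert dog -> sets bits 4 11 -> bits=01111101000111
Op 10: insert bat -> sets bits 0 5 10 -> bits=11111101001111
Query results in order: maybe no maybe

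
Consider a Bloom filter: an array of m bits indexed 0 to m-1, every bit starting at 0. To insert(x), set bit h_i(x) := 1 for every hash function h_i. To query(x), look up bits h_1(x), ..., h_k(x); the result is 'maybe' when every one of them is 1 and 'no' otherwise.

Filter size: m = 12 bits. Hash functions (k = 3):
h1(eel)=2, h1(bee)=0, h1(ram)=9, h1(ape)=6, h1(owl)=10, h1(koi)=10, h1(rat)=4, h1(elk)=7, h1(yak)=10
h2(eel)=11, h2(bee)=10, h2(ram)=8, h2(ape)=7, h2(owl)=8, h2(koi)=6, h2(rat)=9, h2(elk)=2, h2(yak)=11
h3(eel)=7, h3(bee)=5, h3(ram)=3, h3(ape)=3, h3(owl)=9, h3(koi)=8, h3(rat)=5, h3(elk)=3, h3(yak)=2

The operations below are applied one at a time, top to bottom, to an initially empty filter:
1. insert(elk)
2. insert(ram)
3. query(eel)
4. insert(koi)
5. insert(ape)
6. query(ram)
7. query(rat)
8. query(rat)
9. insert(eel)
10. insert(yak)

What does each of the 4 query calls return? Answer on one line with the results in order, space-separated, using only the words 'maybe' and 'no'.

Start: bits=000000000000
Op 1: insert elk -> sets bits 2 3 7 -> bits=001100010000
Op 2: insert ram -> sets bits 3 8 9 -> bits=001100011100
Op 3: query eel -> checks bit2=1, bit7=1, bit11=0 (has a 0) -> no
Op 4: insert koi -> sets bits 6 8 10 -> bits=001100111110
Op 5: insert ape -> sets bits 3 6 7 -> bits=001100111110
Op 6: query ram -> checks bit3=1, bit8=1, bit9=1 (all 1) -> maybe
Op 7: query rat -> checks bit4=0, bit5=0, bit9=1 (has a 0) -> no
Op 8: query rat -> checks bit4=0, bit5=0, bit9=1 (has a 0) -> no
Op 9: insert eel -> sets bits 2 7 11 -> bits=001100111111
Op 10: insert yak -> sets bits 2 10 11 -> bits=001100111111
Query results in order: no maybe no no

Answer: no maybe no no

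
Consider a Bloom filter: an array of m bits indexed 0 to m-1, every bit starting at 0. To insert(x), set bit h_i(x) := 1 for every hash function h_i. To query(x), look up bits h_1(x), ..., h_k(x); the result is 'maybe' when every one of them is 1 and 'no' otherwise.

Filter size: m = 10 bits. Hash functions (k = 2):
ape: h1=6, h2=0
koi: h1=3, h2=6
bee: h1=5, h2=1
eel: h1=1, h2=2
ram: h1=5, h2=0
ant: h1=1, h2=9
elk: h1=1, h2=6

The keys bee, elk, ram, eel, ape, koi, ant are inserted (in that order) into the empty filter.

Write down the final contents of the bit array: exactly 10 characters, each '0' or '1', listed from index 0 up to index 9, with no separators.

Start: bits=0000000000
After insert 'bee': sets bits 1 5 -> bits=0100010000
After insert 'elk': sets bits 1 6 -> bits=0100011000
After insert 'ram': sets bits 0 5 -> bits=1100011000
After insert 'eel': sets bits 1 2 -> bits=1110011000
After insert 'ape': sets bits 0 6 -> bits=1110011000
After insert 'koi': sets bits 3 6 -> bits=1111011000
After insert 'ant': sets bits 1 9 -> bits=1111011001

Answer: 1111011001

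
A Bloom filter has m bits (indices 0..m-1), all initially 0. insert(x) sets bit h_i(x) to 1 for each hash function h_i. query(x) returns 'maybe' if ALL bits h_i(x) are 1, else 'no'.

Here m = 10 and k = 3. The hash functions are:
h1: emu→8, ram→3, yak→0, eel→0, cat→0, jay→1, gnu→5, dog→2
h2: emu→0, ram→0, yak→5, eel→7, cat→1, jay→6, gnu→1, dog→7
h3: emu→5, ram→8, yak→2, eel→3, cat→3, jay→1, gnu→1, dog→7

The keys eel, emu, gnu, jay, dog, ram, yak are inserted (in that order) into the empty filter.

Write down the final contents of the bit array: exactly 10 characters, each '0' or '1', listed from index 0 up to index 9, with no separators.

Answer: 1111011110

Derivation:
Start: bits=0000000000
After insert 'eel': sets bits 0 3 7 -> bits=1001000100
After insert 'emu': sets bits 0 5 8 -> bits=1001010110
After insert 'gnu': sets bits 1 5 -> bits=1101010110
After insert 'jay': sets bits 1 6 -> bits=1101011110
After insert 'dog': sets bits 2 7 -> bits=1111011110
After insert 'ram': sets bits 0 3 8 -> bits=1111011110
After insert 'yak': sets bits 0 2 5 -> bits=1111011110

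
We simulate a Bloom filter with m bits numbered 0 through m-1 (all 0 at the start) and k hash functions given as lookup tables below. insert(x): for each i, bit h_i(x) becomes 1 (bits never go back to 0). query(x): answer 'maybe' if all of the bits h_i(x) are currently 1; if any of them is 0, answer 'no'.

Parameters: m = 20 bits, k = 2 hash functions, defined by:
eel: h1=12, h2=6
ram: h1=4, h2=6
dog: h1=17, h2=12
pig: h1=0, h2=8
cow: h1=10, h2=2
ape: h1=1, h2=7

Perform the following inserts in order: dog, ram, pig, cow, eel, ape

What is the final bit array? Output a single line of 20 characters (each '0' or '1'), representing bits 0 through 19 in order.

Answer: 11101011101010000100

Derivation:
Start: bits=00000000000000000000
After insert 'dog': sets bits 12 17 -> bits=00000000000010000100
After insert 'ram': sets bits 4 6 -> bits=00001010000010000100
After insert 'pig': sets bits 0 8 -> bits=10001010100010000100
After insert 'cow': sets bits 2 10 -> bits=10101010101010000100
After insert 'eel': sets bits 6 12 -> bits=10101010101010000100
After insert 'ape': sets bits 1 7 -> bits=11101011101010000100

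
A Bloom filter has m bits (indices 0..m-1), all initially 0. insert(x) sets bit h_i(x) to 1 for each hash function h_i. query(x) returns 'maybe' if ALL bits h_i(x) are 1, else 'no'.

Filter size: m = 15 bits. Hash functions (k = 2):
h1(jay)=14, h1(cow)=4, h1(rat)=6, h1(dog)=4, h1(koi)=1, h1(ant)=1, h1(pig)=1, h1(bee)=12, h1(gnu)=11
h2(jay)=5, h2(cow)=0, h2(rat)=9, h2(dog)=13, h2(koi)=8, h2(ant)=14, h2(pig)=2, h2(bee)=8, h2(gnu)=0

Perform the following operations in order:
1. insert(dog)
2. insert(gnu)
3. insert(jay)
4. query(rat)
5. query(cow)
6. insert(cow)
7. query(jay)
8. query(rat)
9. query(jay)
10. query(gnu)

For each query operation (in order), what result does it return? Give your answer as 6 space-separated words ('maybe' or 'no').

Answer: no maybe maybe no maybe maybe

Derivation:
Start: bits=000000000000000
Op 1: insert dog -> sets bits 4 13 -> bits=000010000000010
Op 2: insert gnu -> sets bits 0 11 -> bits=100010000001010
Op 3: insert jay -> sets bits 5 14 -> bits=100011000001011
Op 4: query rat -> checks bit6=0, bit9=0 (has a 0) -> no
Op 5: query cow -> checks bit0=1, bit4=1 (all 1) -> maybe
Op 6: insert cow -> sets bits 0 4 -> bits=100011000001011
Op 7: query jay -> checks bit5=1, bit14=1 (all 1) -> maybe
Op 8: query rat -> checks bit6=0, bit9=0 (has a 0) -> no
Op 9: query jay -> checks bit5=1, bit14=1 (all 1) -> maybe
Op 10: query gnu -> checks bit0=1, bit11=1 (all 1) -> maybe
Query results in order: no maybe maybe no maybe maybe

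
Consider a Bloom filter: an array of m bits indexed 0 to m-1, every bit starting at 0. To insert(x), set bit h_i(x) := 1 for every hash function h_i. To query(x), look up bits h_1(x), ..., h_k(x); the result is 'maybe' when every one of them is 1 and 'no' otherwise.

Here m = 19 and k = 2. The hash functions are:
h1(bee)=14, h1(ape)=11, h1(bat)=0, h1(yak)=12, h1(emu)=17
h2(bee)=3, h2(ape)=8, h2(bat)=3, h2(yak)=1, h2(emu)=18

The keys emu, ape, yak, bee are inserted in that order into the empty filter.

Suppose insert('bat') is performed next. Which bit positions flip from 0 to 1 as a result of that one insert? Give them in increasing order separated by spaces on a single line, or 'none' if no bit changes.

Answer: 0

Derivation:
Start: bits=0000000000000000000
After insert 'emu': sets bits 17 18 -> bits=0000000000000000011
After insert 'ape': sets bits 8 11 -> bits=0000000010010000011
After insert 'yak': sets bits 1 12 -> bits=0100000010011000011
After insert 'bee': sets bits 3 14 -> bits=0101000010011010011
insert 'bat' would touch bits 0 3; currently bit0=0, bit3=1
Bits that are 0 among those (would change 0->1): 0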